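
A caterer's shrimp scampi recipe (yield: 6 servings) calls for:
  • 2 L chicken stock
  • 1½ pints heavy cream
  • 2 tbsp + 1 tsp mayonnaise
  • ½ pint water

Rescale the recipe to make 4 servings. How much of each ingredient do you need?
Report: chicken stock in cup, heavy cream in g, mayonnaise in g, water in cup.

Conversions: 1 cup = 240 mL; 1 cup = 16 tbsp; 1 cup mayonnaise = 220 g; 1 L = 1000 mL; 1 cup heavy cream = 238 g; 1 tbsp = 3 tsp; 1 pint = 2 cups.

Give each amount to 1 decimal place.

chicken stock: 5.6 cup; heavy cream: 476.0 g; mayonnaise: 21.4 g; water: 0.7 cup

Scaling factor: 4/6 = 2/3.
chicken stock: 2 L × 2/3 × 1000 mL/L ÷ 240 mL/cup ≈ 5.6 cup
heavy cream: 1.5 pint × 2/3 × 2 cup/pint × 238 g/cup = 476.0 g
mayonnaise: (2 tbsp + 1 tsp = 7/3 tbsp) × 2/3 ÷ 16 tbsp/cup × 220 g/cup ≈ 21.4 g
water: 0.5 pint × 2/3 × 2 cup/pint ≈ 0.7 cup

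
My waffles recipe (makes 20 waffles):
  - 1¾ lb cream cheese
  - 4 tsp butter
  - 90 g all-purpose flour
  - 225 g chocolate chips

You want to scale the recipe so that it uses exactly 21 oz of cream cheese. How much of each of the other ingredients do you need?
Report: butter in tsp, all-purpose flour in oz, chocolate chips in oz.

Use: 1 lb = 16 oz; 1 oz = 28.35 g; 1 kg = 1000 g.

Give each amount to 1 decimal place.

butter: 3.0 tsp; all-purpose flour: 2.4 oz; chocolate chips: 6.0 oz

The original recipe has 28 oz of cream cheese, so the scaling factor is 21 ÷ 28 = 3/4 = 0.75.
butter: 4 tsp × 3/4 = 3.0 tsp
all-purpose flour: 90 g × 3/4 ÷ 28.35 g/oz ≈ 2.4 oz
chocolate chips: 225 g × 3/4 ÷ 28.35 g/oz ≈ 6.0 oz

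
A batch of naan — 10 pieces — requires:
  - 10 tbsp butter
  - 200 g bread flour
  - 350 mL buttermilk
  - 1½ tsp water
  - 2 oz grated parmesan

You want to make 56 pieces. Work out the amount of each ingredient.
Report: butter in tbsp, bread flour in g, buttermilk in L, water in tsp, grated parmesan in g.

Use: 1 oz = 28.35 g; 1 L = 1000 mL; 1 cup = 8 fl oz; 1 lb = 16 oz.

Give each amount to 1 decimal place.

butter: 56.0 tbsp; bread flour: 1120.0 g; buttermilk: 2.0 L; water: 8.4 tsp; grated parmesan: 317.5 g

Scaling factor: 56/10 = 28/5 = 5.6.
butter: 10 tbsp × 28/5 = 56.0 tbsp
bread flour: 200 g × 28/5 = 1120.0 g
buttermilk: 350 mL × 28/5 ÷ 1000 mL/L ≈ 2.0 L
water: 1.5 tsp × 28/5 = 8.4 tsp
grated parmesan: 2 oz × 28/5 × 28.35 g/oz ≈ 317.5 g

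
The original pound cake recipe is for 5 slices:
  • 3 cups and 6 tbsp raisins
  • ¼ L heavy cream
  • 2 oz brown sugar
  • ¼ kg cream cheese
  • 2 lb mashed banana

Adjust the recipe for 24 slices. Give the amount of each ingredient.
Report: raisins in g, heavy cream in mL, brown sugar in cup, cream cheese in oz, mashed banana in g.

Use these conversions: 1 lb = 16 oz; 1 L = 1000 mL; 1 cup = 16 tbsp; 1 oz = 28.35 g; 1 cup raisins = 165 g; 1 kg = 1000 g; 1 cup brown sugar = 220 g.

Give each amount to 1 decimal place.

Scaling factor: 24/5 = 4.8.
raisins: (3 cup + 6 tbsp = 3.375 cup) × 24/5 × 165 g/cup = 2673.0 g
heavy cream: 0.25 L × 24/5 × 1000 mL/L = 1200.0 mL
brown sugar: 2 oz × 24/5 × 28.35 g/oz ÷ 220 g/cup ≈ 1.2 cup
cream cheese: 0.25 kg × 24/5 × 1000 g/kg ÷ 28.35 g/oz ≈ 42.3 oz
mashed banana: 2 lb × 24/5 × 16 oz/lb × 28.35 g/oz ≈ 4354.6 g

raisins: 2673.0 g; heavy cream: 1200.0 mL; brown sugar: 1.2 cup; cream cheese: 42.3 oz; mashed banana: 4354.6 g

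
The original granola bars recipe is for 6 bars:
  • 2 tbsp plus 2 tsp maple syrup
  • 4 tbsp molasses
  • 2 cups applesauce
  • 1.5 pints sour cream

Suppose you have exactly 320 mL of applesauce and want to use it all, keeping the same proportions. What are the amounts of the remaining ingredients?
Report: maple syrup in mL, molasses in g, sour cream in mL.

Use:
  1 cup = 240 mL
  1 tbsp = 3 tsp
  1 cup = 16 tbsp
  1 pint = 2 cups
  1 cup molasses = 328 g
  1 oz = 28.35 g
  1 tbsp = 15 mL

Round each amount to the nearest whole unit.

The original recipe has 480 mL of applesauce, so the scaling factor is 320 ÷ 480 = 2/3.
maple syrup: (2 tbsp + 2 tsp = 8/3 tbsp) × 2/3 × 15 mL/tbsp ≈ 27 mL
molasses: 4 tbsp × 2/3 ÷ 16 tbsp/cup × 328 g/cup ≈ 55 g
sour cream: 1.5 pint × 2/3 × 2 cup/pint × 240 mL/cup = 480 mL

maple syrup: 27 mL; molasses: 55 g; sour cream: 480 mL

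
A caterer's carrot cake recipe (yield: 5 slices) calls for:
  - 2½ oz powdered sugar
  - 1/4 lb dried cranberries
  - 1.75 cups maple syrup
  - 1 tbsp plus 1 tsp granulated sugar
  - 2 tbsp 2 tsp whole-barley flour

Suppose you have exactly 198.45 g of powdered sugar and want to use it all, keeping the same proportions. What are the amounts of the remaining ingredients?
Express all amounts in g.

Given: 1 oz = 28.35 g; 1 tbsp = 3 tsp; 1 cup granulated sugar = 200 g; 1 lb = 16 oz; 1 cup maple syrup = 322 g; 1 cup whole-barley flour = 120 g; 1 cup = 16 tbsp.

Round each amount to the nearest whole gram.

dried cranberries: 318 g; maple syrup: 1578 g; granulated sugar: 47 g; whole-barley flour: 56 g

The original recipe has 70.875 g of powdered sugar, so the scaling factor is 198.45 ÷ 70.875 = 14/5 = 2.8.
dried cranberries: 0.25 lb × 14/5 × 16 oz/lb × 28.35 g/oz ≈ 318 g
maple syrup: 1.75 cup × 14/5 × 322 g/cup ≈ 1578 g
granulated sugar: (1 tbsp + 1 tsp = 4/3 tbsp) × 14/5 ÷ 16 tbsp/cup × 200 g/cup ≈ 47 g
whole-barley flour: (2 tbsp + 2 tsp = 8/3 tbsp) × 14/5 ÷ 16 tbsp/cup × 120 g/cup = 56 g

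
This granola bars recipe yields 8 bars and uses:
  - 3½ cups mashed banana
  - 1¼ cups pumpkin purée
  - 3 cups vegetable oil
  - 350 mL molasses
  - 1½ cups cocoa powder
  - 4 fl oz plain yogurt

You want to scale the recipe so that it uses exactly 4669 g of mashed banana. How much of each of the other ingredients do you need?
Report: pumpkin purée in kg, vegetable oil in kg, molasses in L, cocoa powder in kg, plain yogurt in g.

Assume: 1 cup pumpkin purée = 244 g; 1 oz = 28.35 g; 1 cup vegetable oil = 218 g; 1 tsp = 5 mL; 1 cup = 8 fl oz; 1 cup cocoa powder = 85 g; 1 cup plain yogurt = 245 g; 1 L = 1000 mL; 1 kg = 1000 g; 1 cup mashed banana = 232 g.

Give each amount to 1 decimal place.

The original recipe has 812 g of mashed banana, so the scaling factor is 4669 ÷ 812 = 23/4 = 5.75.
pumpkin purée: 1.25 cup × 23/4 × 244 g/cup ÷ 1000 g/kg ≈ 1.8 kg
vegetable oil: 3 cup × 23/4 × 218 g/cup ÷ 1000 g/kg ≈ 3.8 kg
molasses: 350 mL × 23/4 ÷ 1000 mL/L ≈ 2.0 L
cocoa powder: 1.5 cup × 23/4 × 85 g/cup ÷ 1000 g/kg ≈ 0.7 kg
plain yogurt: 4 fl oz × 23/4 ÷ 8 fl oz/cup × 245 g/cup ≈ 704.4 g

pumpkin purée: 1.8 kg; vegetable oil: 3.8 kg; molasses: 2.0 L; cocoa powder: 0.7 kg; plain yogurt: 704.4 g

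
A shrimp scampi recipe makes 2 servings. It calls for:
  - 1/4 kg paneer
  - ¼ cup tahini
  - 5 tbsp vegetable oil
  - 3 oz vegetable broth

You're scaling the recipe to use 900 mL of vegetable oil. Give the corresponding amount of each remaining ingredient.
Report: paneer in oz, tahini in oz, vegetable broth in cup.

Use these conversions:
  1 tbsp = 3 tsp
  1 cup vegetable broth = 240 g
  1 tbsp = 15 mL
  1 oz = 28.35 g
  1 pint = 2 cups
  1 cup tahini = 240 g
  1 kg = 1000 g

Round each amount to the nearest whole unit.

The original recipe has 75 mL of vegetable oil, so the scaling factor is 900 ÷ 75 = 12.
paneer: 0.25 kg × 12 × 1000 g/kg ÷ 28.35 g/oz ≈ 106 oz
tahini: 0.25 cup × 12 × 240 g/cup ÷ 28.35 g/oz ≈ 25 oz
vegetable broth: 3 oz × 12 × 28.35 g/oz ÷ 240 g/cup ≈ 4 cup

paneer: 106 oz; tahini: 25 oz; vegetable broth: 4 cup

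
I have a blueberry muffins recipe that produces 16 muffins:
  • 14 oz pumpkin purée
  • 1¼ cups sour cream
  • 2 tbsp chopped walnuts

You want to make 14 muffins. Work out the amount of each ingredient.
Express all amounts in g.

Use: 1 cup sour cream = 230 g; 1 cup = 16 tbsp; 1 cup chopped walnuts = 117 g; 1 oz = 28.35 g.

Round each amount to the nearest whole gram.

pumpkin purée: 347 g; sour cream: 252 g; chopped walnuts: 13 g

Scaling factor: 14/16 = 7/8 = 0.875.
pumpkin purée: 14 oz × 7/8 × 28.35 g/oz ≈ 347 g
sour cream: 1.25 cup × 7/8 × 230 g/cup ≈ 252 g
chopped walnuts: 2 tbsp × 7/8 ÷ 16 tbsp/cup × 117 g/cup ≈ 13 g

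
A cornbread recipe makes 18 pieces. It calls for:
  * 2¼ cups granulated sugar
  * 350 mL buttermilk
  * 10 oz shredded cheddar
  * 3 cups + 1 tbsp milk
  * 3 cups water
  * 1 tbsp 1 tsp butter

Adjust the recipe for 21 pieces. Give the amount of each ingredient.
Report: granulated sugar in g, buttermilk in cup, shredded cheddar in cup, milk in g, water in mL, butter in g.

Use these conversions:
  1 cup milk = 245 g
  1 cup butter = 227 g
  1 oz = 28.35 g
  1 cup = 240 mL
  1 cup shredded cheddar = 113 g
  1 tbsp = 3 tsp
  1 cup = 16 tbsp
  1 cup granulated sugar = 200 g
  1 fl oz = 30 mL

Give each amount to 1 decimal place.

granulated sugar: 525.0 g; buttermilk: 1.7 cup; shredded cheddar: 2.9 cup; milk: 875.4 g; water: 840.0 mL; butter: 22.1 g

Scaling factor: 21/18 = 7/6.
granulated sugar: 2.25 cup × 7/6 × 200 g/cup = 525.0 g
buttermilk: 350 mL × 7/6 ÷ 240 mL/cup ≈ 1.7 cup
shredded cheddar: 10 oz × 7/6 × 28.35 g/oz ÷ 113 g/cup ≈ 2.9 cup
milk: (3 cup + 1 tbsp = 3.0625 cup) × 7/6 × 245 g/cup ≈ 875.4 g
water: 3 cup × 7/6 × 240 mL/cup = 840.0 mL
butter: (1 tbsp + 1 tsp = 4/3 tbsp) × 7/6 ÷ 16 tbsp/cup × 227 g/cup ≈ 22.1 g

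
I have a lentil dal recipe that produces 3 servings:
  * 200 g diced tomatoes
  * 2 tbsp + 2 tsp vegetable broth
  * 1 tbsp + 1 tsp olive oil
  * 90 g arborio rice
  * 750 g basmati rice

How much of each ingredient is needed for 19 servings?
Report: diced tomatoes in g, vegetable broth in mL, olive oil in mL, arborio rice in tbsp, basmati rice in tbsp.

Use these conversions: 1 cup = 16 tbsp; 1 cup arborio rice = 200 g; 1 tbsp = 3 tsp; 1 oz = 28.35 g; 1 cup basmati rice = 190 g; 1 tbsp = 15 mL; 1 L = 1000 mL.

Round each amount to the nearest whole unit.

diced tomatoes: 1267 g; vegetable broth: 253 mL; olive oil: 127 mL; arborio rice: 46 tbsp; basmati rice: 400 tbsp

Scaling factor: 19/3.
diced tomatoes: 200 g × 19/3 ≈ 1267 g
vegetable broth: (2 tbsp + 2 tsp = 8/3 tbsp) × 19/3 × 15 mL/tbsp ≈ 253 mL
olive oil: (1 tbsp + 1 tsp = 4/3 tbsp) × 19/3 × 15 mL/tbsp ≈ 127 mL
arborio rice: 90 g × 19/3 ÷ 200 g/cup × 16 tbsp/cup ≈ 46 tbsp
basmati rice: 750 g × 19/3 ÷ 190 g/cup × 16 tbsp/cup = 400 tbsp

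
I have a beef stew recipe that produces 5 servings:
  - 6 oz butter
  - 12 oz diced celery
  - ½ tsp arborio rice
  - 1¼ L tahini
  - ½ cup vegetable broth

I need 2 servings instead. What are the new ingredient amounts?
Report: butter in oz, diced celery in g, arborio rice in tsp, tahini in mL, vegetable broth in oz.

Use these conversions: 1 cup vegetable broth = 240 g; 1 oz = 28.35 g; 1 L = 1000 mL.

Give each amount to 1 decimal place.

Scaling factor: 2/5 = 0.4.
butter: 6 oz × 2/5 = 2.4 oz
diced celery: 12 oz × 2/5 × 28.35 g/oz ≈ 136.1 g
arborio rice: 0.5 tsp × 2/5 = 0.2 tsp
tahini: 1.25 L × 2/5 × 1000 mL/L = 500.0 mL
vegetable broth: 0.5 cup × 2/5 × 240 g/cup ÷ 28.35 g/oz ≈ 1.7 oz

butter: 2.4 oz; diced celery: 136.1 g; arborio rice: 0.2 tsp; tahini: 500.0 mL; vegetable broth: 1.7 oz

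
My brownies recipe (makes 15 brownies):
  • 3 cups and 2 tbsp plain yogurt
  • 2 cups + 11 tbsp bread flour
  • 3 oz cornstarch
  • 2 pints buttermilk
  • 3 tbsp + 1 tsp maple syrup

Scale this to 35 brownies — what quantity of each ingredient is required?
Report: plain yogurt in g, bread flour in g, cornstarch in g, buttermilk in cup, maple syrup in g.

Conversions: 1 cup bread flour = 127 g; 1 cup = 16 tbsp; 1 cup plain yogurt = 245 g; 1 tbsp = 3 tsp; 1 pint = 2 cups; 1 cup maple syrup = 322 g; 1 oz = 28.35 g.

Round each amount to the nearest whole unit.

Scaling factor: 35/15 = 7/3.
plain yogurt: (3 cup + 2 tbsp = 3.125 cup) × 7/3 × 245 g/cup ≈ 1786 g
bread flour: (2 cup + 11 tbsp = 2.6875 cup) × 7/3 × 127 g/cup ≈ 796 g
cornstarch: 3 oz × 7/3 × 28.35 g/oz ≈ 198 g
buttermilk: 2 pint × 7/3 × 2 cup/pint ≈ 9 cup
maple syrup: (3 tbsp + 1 tsp = 10/3 tbsp) × 7/3 ÷ 16 tbsp/cup × 322 g/cup ≈ 157 g

plain yogurt: 1786 g; bread flour: 796 g; cornstarch: 198 g; buttermilk: 9 cup; maple syrup: 157 g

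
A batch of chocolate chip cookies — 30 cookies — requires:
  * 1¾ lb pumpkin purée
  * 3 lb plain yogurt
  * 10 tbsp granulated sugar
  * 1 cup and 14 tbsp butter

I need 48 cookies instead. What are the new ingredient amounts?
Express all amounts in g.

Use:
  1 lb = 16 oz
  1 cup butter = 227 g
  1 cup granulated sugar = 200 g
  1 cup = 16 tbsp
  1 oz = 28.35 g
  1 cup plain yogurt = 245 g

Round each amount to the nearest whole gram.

pumpkin purée: 1270 g; plain yogurt: 2177 g; granulated sugar: 200 g; butter: 681 g

Scaling factor: 48/30 = 8/5 = 1.6.
pumpkin purée: 1.75 lb × 8/5 × 16 oz/lb × 28.35 g/oz ≈ 1270 g
plain yogurt: 3 lb × 8/5 × 16 oz/lb × 28.35 g/oz ≈ 2177 g
granulated sugar: 10 tbsp × 8/5 ÷ 16 tbsp/cup × 200 g/cup = 200 g
butter: (1 cup + 14 tbsp = 1.875 cup) × 8/5 × 227 g/cup = 681 g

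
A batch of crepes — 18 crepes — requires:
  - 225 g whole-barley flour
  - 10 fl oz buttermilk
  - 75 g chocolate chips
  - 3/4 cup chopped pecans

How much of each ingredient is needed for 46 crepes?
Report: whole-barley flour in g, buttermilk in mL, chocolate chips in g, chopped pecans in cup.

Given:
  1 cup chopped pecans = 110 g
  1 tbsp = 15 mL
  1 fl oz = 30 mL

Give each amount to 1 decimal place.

whole-barley flour: 575.0 g; buttermilk: 766.7 mL; chocolate chips: 191.7 g; chopped pecans: 1.9 cup

Scaling factor: 46/18 = 23/9.
whole-barley flour: 225 g × 23/9 = 575.0 g
buttermilk: 10 fl oz × 23/9 × 30 mL/fl oz ≈ 766.7 mL
chocolate chips: 75 g × 23/9 ≈ 191.7 g
chopped pecans: 0.75 cup × 23/9 ≈ 1.9 cup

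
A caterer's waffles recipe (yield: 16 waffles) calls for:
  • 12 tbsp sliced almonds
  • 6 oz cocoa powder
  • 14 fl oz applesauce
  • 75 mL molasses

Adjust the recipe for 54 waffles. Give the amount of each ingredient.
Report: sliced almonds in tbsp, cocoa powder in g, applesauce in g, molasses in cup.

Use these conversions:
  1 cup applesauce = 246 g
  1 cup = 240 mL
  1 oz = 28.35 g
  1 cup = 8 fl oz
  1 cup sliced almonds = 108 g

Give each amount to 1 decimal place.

Scaling factor: 54/16 = 27/8 = 3.375.
sliced almonds: 12 tbsp × 27/8 = 40.5 tbsp
cocoa powder: 6 oz × 27/8 × 28.35 g/oz ≈ 574.1 g
applesauce: 14 fl oz × 27/8 ÷ 8 fl oz/cup × 246 g/cup ≈ 1452.9 g
molasses: 75 mL × 27/8 ÷ 240 mL/cup ≈ 1.1 cup

sliced almonds: 40.5 tbsp; cocoa powder: 574.1 g; applesauce: 1452.9 g; molasses: 1.1 cup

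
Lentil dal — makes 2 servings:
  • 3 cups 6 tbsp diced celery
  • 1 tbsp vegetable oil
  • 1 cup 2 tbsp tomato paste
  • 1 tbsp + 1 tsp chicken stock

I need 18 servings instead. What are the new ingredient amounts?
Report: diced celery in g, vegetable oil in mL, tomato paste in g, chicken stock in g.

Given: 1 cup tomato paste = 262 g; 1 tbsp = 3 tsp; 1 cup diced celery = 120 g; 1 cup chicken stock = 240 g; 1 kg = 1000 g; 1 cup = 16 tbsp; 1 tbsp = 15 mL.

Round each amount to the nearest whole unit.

Scaling factor: 18/2 = 9.
diced celery: (3 cup + 6 tbsp = 3.375 cup) × 9 × 120 g/cup = 3645 g
vegetable oil: 1 tbsp × 9 × 15 mL/tbsp = 135 mL
tomato paste: (1 cup + 2 tbsp = 1.125 cup) × 9 × 262 g/cup ≈ 2653 g
chicken stock: (1 tbsp + 1 tsp = 4/3 tbsp) × 9 ÷ 16 tbsp/cup × 240 g/cup = 180 g

diced celery: 3645 g; vegetable oil: 135 mL; tomato paste: 2653 g; chicken stock: 180 g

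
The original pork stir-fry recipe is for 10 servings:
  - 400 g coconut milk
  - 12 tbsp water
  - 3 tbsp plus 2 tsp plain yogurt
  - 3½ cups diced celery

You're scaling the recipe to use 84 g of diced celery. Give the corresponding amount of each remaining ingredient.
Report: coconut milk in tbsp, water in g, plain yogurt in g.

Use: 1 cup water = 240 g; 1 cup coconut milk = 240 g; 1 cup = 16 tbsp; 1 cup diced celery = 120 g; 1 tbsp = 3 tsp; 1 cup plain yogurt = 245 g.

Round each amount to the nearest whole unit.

coconut milk: 5 tbsp; water: 36 g; plain yogurt: 11 g

The original recipe has 420 g of diced celery, so the scaling factor is 84 ÷ 420 = 1/5 = 0.2.
coconut milk: 400 g × 1/5 ÷ 240 g/cup × 16 tbsp/cup ≈ 5 tbsp
water: 12 tbsp × 1/5 ÷ 16 tbsp/cup × 240 g/cup = 36 g
plain yogurt: (3 tbsp + 2 tsp = 11/3 tbsp) × 1/5 ÷ 16 tbsp/cup × 245 g/cup ≈ 11 g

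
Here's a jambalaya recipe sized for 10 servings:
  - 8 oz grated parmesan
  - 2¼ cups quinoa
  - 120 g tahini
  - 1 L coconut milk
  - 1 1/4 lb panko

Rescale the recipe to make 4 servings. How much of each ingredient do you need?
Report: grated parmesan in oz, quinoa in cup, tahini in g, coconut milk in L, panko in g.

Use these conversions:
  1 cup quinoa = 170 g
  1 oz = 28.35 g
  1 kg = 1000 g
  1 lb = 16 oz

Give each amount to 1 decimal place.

grated parmesan: 3.2 oz; quinoa: 0.9 cup; tahini: 48.0 g; coconut milk: 0.4 L; panko: 226.8 g

Scaling factor: 4/10 = 2/5 = 0.4.
grated parmesan: 8 oz × 2/5 = 3.2 oz
quinoa: 2.25 cup × 2/5 = 0.9 cup
tahini: 120 g × 2/5 = 48.0 g
coconut milk: 1 L × 2/5 = 0.4 L
panko: 1.25 lb × 2/5 × 16 oz/lb × 28.35 g/oz = 226.8 g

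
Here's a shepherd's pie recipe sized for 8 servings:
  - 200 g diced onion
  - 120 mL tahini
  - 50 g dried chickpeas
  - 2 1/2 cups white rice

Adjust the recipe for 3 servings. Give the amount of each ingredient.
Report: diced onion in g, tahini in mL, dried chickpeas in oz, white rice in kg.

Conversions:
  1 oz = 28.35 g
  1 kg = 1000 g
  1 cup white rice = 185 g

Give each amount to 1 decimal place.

diced onion: 75.0 g; tahini: 45.0 mL; dried chickpeas: 0.7 oz; white rice: 0.2 kg

Scaling factor: 3/8 = 0.375.
diced onion: 200 g × 3/8 = 75.0 g
tahini: 120 mL × 3/8 = 45.0 mL
dried chickpeas: 50 g × 3/8 ÷ 28.35 g/oz ≈ 0.7 oz
white rice: 2.5 cup × 3/8 × 185 g/cup ÷ 1000 g/kg ≈ 0.2 kg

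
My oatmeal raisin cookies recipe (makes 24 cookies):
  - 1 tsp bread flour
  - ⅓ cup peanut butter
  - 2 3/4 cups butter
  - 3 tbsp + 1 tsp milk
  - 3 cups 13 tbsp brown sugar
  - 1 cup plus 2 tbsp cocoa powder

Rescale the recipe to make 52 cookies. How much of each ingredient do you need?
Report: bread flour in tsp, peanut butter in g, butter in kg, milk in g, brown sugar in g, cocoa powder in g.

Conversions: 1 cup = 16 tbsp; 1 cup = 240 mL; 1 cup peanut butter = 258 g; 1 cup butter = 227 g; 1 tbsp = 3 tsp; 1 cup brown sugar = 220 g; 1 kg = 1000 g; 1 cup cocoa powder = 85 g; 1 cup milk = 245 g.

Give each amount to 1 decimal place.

Scaling factor: 52/24 = 13/6.
bread flour: 1 tsp × 13/6 ≈ 2.2 tsp
peanut butter: 1/3 cup × 13/6 × 258 g/cup ≈ 186.3 g
butter: 2.75 cup × 13/6 × 227 g/cup ÷ 1000 g/kg ≈ 1.4 kg
milk: (3 tbsp + 1 tsp = 10/3 tbsp) × 13/6 ÷ 16 tbsp/cup × 245 g/cup ≈ 110.6 g
brown sugar: (3 cup + 13 tbsp = 3.8125 cup) × 13/6 × 220 g/cup ≈ 1817.3 g
cocoa powder: (1 cup + 2 tbsp = 1.125 cup) × 13/6 × 85 g/cup ≈ 207.2 g

bread flour: 2.2 tsp; peanut butter: 186.3 g; butter: 1.4 kg; milk: 110.6 g; brown sugar: 1817.3 g; cocoa powder: 207.2 g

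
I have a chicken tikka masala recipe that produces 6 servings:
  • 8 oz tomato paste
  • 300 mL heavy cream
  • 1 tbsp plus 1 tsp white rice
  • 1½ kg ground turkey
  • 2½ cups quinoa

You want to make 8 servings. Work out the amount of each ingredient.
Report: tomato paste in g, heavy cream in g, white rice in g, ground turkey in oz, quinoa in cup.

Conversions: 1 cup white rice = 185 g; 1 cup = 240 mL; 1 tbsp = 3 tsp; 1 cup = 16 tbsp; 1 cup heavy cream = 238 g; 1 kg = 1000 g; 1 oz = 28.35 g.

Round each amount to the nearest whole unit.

Scaling factor: 8/6 = 4/3.
tomato paste: 8 oz × 4/3 × 28.35 g/oz ≈ 302 g
heavy cream: 300 mL × 4/3 ÷ 240 mL/cup × 238 g/cup ≈ 397 g
white rice: (1 tbsp + 1 tsp = 4/3 tbsp) × 4/3 ÷ 16 tbsp/cup × 185 g/cup ≈ 21 g
ground turkey: 1.5 kg × 4/3 × 1000 g/kg ÷ 28.35 g/oz ≈ 71 oz
quinoa: 2.5 cup × 4/3 ≈ 3 cup

tomato paste: 302 g; heavy cream: 397 g; white rice: 21 g; ground turkey: 71 oz; quinoa: 3 cup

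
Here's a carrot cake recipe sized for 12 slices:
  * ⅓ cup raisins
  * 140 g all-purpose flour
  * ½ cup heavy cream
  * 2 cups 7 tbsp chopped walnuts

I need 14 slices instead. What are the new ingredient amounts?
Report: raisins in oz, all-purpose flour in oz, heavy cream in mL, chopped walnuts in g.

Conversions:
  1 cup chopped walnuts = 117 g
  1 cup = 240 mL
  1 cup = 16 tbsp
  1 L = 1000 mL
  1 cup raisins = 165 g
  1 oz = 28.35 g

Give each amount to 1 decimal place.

raisins: 2.3 oz; all-purpose flour: 5.8 oz; heavy cream: 140.0 mL; chopped walnuts: 332.7 g

Scaling factor: 14/12 = 7/6.
raisins: 1/3 cup × 7/6 × 165 g/cup ÷ 28.35 g/oz ≈ 2.3 oz
all-purpose flour: 140 g × 7/6 ÷ 28.35 g/oz ≈ 5.8 oz
heavy cream: 0.5 cup × 7/6 × 240 mL/cup = 140.0 mL
chopped walnuts: (2 cup + 7 tbsp = 2.4375 cup) × 7/6 × 117 g/cup ≈ 332.7 g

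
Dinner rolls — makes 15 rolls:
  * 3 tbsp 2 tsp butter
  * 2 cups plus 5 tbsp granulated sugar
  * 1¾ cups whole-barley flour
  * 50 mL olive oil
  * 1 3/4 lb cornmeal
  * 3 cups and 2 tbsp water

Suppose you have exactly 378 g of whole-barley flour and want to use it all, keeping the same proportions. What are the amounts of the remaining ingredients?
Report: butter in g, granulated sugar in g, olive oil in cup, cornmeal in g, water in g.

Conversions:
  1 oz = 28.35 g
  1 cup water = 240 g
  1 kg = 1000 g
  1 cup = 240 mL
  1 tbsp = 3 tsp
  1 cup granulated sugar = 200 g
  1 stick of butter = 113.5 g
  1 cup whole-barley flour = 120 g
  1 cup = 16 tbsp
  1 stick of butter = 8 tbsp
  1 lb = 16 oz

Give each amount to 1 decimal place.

The original recipe has 210 g of whole-barley flour, so the scaling factor is 378 ÷ 210 = 9/5 = 1.8.
butter: (3 tbsp + 2 tsp = 11/3 tbsp) × 9/5 ÷ 8 tbsp/stick × 113.5 g/stick ≈ 93.6 g
granulated sugar: (2 cup + 5 tbsp = 2.3125 cup) × 9/5 × 200 g/cup = 832.5 g
olive oil: 50 mL × 9/5 ÷ 240 mL/cup ≈ 0.4 cup
cornmeal: 1.75 lb × 9/5 × 16 oz/lb × 28.35 g/oz ≈ 1428.8 g
water: (3 cup + 2 tbsp = 3.125 cup) × 9/5 × 240 g/cup = 1350.0 g

butter: 93.6 g; granulated sugar: 832.5 g; olive oil: 0.4 cup; cornmeal: 1428.8 g; water: 1350.0 g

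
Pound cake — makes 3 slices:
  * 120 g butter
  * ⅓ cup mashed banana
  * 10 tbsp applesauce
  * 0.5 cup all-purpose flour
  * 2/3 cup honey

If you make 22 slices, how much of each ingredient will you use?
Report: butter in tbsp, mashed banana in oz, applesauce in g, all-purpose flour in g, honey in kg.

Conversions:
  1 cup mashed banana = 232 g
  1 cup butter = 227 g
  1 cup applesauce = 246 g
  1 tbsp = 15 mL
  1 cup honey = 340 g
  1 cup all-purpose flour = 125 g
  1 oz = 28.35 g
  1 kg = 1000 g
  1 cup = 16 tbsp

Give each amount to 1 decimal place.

butter: 62.0 tbsp; mashed banana: 20.0 oz; applesauce: 1127.5 g; all-purpose flour: 458.3 g; honey: 1.7 kg

Scaling factor: 22/3.
butter: 120 g × 22/3 ÷ 227 g/cup × 16 tbsp/cup ≈ 62.0 tbsp
mashed banana: 1/3 cup × 22/3 × 232 g/cup ÷ 28.35 g/oz ≈ 20.0 oz
applesauce: 10 tbsp × 22/3 ÷ 16 tbsp/cup × 246 g/cup = 1127.5 g
all-purpose flour: 0.5 cup × 22/3 × 125 g/cup ≈ 458.3 g
honey: 2/3 cup × 22/3 × 340 g/cup ÷ 1000 g/kg ≈ 1.7 kg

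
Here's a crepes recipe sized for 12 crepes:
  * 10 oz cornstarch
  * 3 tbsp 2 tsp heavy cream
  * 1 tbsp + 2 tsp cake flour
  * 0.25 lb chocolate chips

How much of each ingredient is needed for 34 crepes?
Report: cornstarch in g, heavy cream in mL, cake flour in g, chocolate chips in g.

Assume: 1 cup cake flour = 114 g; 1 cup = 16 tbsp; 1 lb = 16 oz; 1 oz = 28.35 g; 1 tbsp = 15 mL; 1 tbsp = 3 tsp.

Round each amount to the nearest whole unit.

cornstarch: 803 g; heavy cream: 156 mL; cake flour: 34 g; chocolate chips: 321 g

Scaling factor: 34/12 = 17/6.
cornstarch: 10 oz × 17/6 × 28.35 g/oz ≈ 803 g
heavy cream: (3 tbsp + 2 tsp = 11/3 tbsp) × 17/6 × 15 mL/tbsp ≈ 156 mL
cake flour: (1 tbsp + 2 tsp = 5/3 tbsp) × 17/6 ÷ 16 tbsp/cup × 114 g/cup ≈ 34 g
chocolate chips: 0.25 lb × 17/6 × 16 oz/lb × 28.35 g/oz ≈ 321 g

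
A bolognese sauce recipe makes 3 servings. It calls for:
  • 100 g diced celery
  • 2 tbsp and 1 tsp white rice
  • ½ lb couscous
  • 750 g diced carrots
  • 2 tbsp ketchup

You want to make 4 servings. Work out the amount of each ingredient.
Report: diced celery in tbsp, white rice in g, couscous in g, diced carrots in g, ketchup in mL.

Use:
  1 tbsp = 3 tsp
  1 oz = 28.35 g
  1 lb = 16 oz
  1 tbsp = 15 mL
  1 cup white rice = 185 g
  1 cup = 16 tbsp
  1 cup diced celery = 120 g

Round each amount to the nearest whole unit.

diced celery: 18 tbsp; white rice: 36 g; couscous: 302 g; diced carrots: 1000 g; ketchup: 40 mL

Scaling factor: 4/3.
diced celery: 100 g × 4/3 ÷ 120 g/cup × 16 tbsp/cup ≈ 18 tbsp
white rice: (2 tbsp + 1 tsp = 7/3 tbsp) × 4/3 ÷ 16 tbsp/cup × 185 g/cup ≈ 36 g
couscous: 0.5 lb × 4/3 × 16 oz/lb × 28.35 g/oz ≈ 302 g
diced carrots: 750 g × 4/3 = 1000 g
ketchup: 2 tbsp × 4/3 × 15 mL/tbsp = 40 mL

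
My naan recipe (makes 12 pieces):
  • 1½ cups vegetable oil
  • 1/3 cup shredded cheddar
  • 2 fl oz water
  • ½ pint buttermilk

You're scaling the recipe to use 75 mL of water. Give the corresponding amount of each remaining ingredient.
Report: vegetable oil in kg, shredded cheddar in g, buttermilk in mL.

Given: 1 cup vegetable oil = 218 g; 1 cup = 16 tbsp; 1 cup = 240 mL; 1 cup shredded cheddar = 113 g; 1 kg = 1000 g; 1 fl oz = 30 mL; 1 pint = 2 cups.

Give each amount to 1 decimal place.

The original recipe has 60 mL of water, so the scaling factor is 75 ÷ 60 = 5/4 = 1.25.
vegetable oil: 1.5 cup × 5/4 × 218 g/cup ÷ 1000 g/kg ≈ 0.4 kg
shredded cheddar: 1/3 cup × 5/4 × 113 g/cup ≈ 47.1 g
buttermilk: 0.5 pint × 5/4 × 2 cup/pint × 240 mL/cup = 300.0 mL

vegetable oil: 0.4 kg; shredded cheddar: 47.1 g; buttermilk: 300.0 mL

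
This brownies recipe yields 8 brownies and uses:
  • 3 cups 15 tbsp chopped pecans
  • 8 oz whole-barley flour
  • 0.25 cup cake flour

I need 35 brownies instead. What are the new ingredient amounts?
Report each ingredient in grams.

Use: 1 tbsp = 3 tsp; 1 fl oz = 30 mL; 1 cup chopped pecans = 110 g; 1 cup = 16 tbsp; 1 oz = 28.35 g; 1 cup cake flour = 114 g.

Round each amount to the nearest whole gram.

chopped pecans: 1895 g; whole-barley flour: 992 g; cake flour: 125 g

Scaling factor: 35/8 = 4.375.
chopped pecans: (3 cup + 15 tbsp = 3.9375 cup) × 35/8 × 110 g/cup ≈ 1895 g
whole-barley flour: 8 oz × 35/8 × 28.35 g/oz ≈ 992 g
cake flour: 0.25 cup × 35/8 × 114 g/cup ≈ 125 g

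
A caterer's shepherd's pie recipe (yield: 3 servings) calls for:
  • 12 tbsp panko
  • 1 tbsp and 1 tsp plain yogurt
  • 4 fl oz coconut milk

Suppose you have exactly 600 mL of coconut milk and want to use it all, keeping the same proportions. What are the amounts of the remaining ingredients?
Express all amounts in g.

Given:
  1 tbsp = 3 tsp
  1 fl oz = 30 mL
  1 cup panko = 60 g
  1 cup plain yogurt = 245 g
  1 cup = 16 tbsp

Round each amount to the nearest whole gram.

The original recipe has 120 mL of coconut milk, so the scaling factor is 600 ÷ 120 = 5.
panko: 12 tbsp × 5 ÷ 16 tbsp/cup × 60 g/cup = 225 g
plain yogurt: (1 tbsp + 1 tsp = 4/3 tbsp) × 5 ÷ 16 tbsp/cup × 245 g/cup ≈ 102 g

panko: 225 g; plain yogurt: 102 g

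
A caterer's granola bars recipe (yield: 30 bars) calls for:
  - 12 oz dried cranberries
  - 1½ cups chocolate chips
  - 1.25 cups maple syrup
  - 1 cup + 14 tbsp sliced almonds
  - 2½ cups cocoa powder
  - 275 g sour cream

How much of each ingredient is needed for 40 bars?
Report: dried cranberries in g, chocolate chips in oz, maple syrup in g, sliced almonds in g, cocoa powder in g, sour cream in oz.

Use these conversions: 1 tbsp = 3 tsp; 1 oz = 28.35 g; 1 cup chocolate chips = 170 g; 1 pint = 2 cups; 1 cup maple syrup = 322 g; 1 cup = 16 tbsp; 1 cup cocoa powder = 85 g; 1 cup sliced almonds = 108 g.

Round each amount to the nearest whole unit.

dried cranberries: 454 g; chocolate chips: 12 oz; maple syrup: 537 g; sliced almonds: 270 g; cocoa powder: 283 g; sour cream: 13 oz

Scaling factor: 40/30 = 4/3.
dried cranberries: 12 oz × 4/3 × 28.35 g/oz ≈ 454 g
chocolate chips: 1.5 cup × 4/3 × 170 g/cup ÷ 28.35 g/oz ≈ 12 oz
maple syrup: 1.25 cup × 4/3 × 322 g/cup ≈ 537 g
sliced almonds: (1 cup + 14 tbsp = 1.875 cup) × 4/3 × 108 g/cup = 270 g
cocoa powder: 2.5 cup × 4/3 × 85 g/cup ≈ 283 g
sour cream: 275 g × 4/3 ÷ 28.35 g/oz ≈ 13 oz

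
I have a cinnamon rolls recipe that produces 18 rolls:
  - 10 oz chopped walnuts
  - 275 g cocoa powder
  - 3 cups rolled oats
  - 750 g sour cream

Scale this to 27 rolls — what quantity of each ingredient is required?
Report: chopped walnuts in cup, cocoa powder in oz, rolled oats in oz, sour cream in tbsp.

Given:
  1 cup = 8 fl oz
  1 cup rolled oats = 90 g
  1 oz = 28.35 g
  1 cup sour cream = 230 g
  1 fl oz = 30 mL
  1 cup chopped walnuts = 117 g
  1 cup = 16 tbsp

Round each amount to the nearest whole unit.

chopped walnuts: 4 cup; cocoa powder: 15 oz; rolled oats: 14 oz; sour cream: 78 tbsp

Scaling factor: 27/18 = 3/2 = 1.5.
chopped walnuts: 10 oz × 3/2 × 28.35 g/oz ÷ 117 g/cup ≈ 4 cup
cocoa powder: 275 g × 3/2 ÷ 28.35 g/oz ≈ 15 oz
rolled oats: 3 cup × 3/2 × 90 g/cup ÷ 28.35 g/oz ≈ 14 oz
sour cream: 750 g × 3/2 ÷ 230 g/cup × 16 tbsp/cup ≈ 78 tbsp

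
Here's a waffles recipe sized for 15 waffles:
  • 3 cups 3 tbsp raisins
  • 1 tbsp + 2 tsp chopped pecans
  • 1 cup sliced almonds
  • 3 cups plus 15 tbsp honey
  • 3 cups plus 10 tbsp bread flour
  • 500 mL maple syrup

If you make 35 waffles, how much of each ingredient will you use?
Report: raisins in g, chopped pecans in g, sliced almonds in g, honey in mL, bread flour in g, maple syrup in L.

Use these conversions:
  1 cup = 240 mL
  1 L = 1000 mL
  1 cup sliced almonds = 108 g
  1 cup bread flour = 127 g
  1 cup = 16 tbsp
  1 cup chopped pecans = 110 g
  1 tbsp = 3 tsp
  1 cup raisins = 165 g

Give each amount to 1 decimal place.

Scaling factor: 35/15 = 7/3.
raisins: (3 cup + 3 tbsp = 3.1875 cup) × 7/3 × 165 g/cup ≈ 1227.2 g
chopped pecans: (1 tbsp + 2 tsp = 5/3 tbsp) × 7/3 ÷ 16 tbsp/cup × 110 g/cup ≈ 26.7 g
sliced almonds: 1 cup × 7/3 × 108 g/cup = 252.0 g
honey: (3 cup + 15 tbsp = 3.9375 cup) × 7/3 × 240 mL/cup = 2205.0 mL
bread flour: (3 cup + 10 tbsp = 3.625 cup) × 7/3 × 127 g/cup ≈ 1074.2 g
maple syrup: 500 mL × 7/3 ÷ 1000 mL/L ≈ 1.2 L

raisins: 1227.2 g; chopped pecans: 26.7 g; sliced almonds: 252.0 g; honey: 2205.0 mL; bread flour: 1074.2 g; maple syrup: 1.2 L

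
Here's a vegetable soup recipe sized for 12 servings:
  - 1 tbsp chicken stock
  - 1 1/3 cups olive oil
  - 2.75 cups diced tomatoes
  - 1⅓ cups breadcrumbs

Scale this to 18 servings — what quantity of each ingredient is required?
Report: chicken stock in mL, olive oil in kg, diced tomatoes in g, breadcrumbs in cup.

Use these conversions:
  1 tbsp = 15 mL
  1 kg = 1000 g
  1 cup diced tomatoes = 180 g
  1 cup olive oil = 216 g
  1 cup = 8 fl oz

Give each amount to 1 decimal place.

chicken stock: 22.5 mL; olive oil: 0.4 kg; diced tomatoes: 742.5 g; breadcrumbs: 2.0 cup

Scaling factor: 18/12 = 3/2 = 1.5.
chicken stock: 1 tbsp × 3/2 × 15 mL/tbsp = 22.5 mL
olive oil: 4/3 cup × 3/2 × 216 g/cup ÷ 1000 g/kg ≈ 0.4 kg
diced tomatoes: 2.75 cup × 3/2 × 180 g/cup = 742.5 g
breadcrumbs: 4/3 cup × 3/2 = 2.0 cup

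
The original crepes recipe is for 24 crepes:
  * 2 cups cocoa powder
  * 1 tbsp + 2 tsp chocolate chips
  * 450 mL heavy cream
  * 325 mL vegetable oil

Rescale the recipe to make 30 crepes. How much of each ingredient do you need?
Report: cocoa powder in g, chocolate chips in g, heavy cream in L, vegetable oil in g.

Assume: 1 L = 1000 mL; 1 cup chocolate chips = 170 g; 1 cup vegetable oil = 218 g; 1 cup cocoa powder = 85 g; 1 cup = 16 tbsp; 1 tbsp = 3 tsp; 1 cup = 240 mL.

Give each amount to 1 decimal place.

cocoa powder: 212.5 g; chocolate chips: 22.1 g; heavy cream: 0.6 L; vegetable oil: 369.0 g

Scaling factor: 30/24 = 5/4 = 1.25.
cocoa powder: 2 cup × 5/4 × 85 g/cup = 212.5 g
chocolate chips: (1 tbsp + 2 tsp = 5/3 tbsp) × 5/4 ÷ 16 tbsp/cup × 170 g/cup ≈ 22.1 g
heavy cream: 450 mL × 5/4 ÷ 1000 mL/L ≈ 0.6 L
vegetable oil: 325 mL × 5/4 ÷ 240 mL/cup × 218 g/cup ≈ 369.0 g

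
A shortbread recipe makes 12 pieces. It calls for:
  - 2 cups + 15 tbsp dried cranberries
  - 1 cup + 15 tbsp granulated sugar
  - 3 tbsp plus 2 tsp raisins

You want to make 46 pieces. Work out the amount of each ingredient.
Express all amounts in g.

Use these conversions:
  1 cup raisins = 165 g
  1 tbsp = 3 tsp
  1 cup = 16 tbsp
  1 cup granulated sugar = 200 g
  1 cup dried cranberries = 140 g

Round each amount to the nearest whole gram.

Scaling factor: 46/12 = 23/6.
dried cranberries: (2 cup + 15 tbsp = 2.9375 cup) × 23/6 × 140 g/cup ≈ 1576 g
granulated sugar: (1 cup + 15 tbsp = 1.9375 cup) × 23/6 × 200 g/cup ≈ 1485 g
raisins: (3 tbsp + 2 tsp = 11/3 tbsp) × 23/6 ÷ 16 tbsp/cup × 165 g/cup ≈ 145 g

dried cranberries: 1576 g; granulated sugar: 1485 g; raisins: 145 g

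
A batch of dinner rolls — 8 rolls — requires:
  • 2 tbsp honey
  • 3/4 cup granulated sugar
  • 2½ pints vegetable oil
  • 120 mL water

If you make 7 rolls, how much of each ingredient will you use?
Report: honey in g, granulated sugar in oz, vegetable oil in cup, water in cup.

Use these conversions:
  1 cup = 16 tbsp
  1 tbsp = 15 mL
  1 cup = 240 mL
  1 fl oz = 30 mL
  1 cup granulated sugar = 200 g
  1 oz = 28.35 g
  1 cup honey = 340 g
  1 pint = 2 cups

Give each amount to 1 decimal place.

honey: 37.2 g; granulated sugar: 4.6 oz; vegetable oil: 4.4 cup; water: 0.4 cup

Scaling factor: 7/8 = 0.875.
honey: 2 tbsp × 7/8 ÷ 16 tbsp/cup × 340 g/cup ≈ 37.2 g
granulated sugar: 0.75 cup × 7/8 × 200 g/cup ÷ 28.35 g/oz ≈ 4.6 oz
vegetable oil: 2.5 pint × 7/8 × 2 cup/pint ≈ 4.4 cup
water: 120 mL × 7/8 ÷ 240 mL/cup ≈ 0.4 cup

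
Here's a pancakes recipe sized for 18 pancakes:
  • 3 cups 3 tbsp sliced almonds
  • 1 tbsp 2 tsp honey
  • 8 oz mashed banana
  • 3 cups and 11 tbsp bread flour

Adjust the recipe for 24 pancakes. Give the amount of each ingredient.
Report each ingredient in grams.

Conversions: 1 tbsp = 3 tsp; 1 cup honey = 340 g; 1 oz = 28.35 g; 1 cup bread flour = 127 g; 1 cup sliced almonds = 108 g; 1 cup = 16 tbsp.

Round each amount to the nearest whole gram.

sliced almonds: 459 g; honey: 47 g; mashed banana: 302 g; bread flour: 624 g

Scaling factor: 24/18 = 4/3.
sliced almonds: (3 cup + 3 tbsp = 3.1875 cup) × 4/3 × 108 g/cup = 459 g
honey: (1 tbsp + 2 tsp = 5/3 tbsp) × 4/3 ÷ 16 tbsp/cup × 340 g/cup ≈ 47 g
mashed banana: 8 oz × 4/3 × 28.35 g/oz ≈ 302 g
bread flour: (3 cup + 11 tbsp = 3.6875 cup) × 4/3 × 127 g/cup ≈ 624 g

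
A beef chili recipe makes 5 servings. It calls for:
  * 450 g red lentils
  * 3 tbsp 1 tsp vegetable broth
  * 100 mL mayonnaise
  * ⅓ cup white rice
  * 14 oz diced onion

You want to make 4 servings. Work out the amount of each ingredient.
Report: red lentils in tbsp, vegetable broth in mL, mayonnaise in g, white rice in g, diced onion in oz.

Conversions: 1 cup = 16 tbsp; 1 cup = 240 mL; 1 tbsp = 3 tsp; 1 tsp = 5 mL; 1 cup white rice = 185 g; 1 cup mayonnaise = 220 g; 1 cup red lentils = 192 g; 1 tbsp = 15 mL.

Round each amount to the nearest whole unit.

red lentils: 30 tbsp; vegetable broth: 40 mL; mayonnaise: 73 g; white rice: 49 g; diced onion: 11 oz

Scaling factor: 4/5 = 0.8.
red lentils: 450 g × 4/5 ÷ 192 g/cup × 16 tbsp/cup = 30 tbsp
vegetable broth: (3 tbsp + 1 tsp = 10/3 tbsp) × 4/5 × 15 mL/tbsp = 40 mL
mayonnaise: 100 mL × 4/5 ÷ 240 mL/cup × 220 g/cup ≈ 73 g
white rice: 1/3 cup × 4/5 × 185 g/cup ≈ 49 g
diced onion: 14 oz × 4/5 ≈ 11 oz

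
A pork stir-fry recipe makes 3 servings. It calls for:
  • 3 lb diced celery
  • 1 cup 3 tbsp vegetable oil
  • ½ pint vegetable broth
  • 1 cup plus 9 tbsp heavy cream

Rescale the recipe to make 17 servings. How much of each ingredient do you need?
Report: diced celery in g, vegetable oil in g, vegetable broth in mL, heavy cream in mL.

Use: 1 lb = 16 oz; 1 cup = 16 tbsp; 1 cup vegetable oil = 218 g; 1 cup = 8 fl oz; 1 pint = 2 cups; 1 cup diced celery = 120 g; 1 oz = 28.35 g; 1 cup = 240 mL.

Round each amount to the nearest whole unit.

diced celery: 7711 g; vegetable oil: 1467 g; vegetable broth: 1360 mL; heavy cream: 2125 mL

Scaling factor: 17/3.
diced celery: 3 lb × 17/3 × 16 oz/lb × 28.35 g/oz ≈ 7711 g
vegetable oil: (1 cup + 3 tbsp = 1.1875 cup) × 17/3 × 218 g/cup ≈ 1467 g
vegetable broth: 0.5 pint × 17/3 × 2 cup/pint × 240 mL/cup = 1360 mL
heavy cream: (1 cup + 9 tbsp = 1.5625 cup) × 17/3 × 240 mL/cup = 2125 mL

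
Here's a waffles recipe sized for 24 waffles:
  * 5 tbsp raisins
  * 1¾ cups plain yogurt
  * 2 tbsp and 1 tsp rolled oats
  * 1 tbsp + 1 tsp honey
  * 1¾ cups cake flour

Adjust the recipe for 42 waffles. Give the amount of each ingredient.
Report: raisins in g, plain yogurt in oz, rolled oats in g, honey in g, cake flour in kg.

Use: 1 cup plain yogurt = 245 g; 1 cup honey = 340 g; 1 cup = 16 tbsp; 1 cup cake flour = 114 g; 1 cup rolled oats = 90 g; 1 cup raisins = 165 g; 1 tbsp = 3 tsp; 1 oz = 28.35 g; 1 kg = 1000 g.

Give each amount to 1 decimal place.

Scaling factor: 42/24 = 7/4 = 1.75.
raisins: 5 tbsp × 7/4 ÷ 16 tbsp/cup × 165 g/cup ≈ 90.2 g
plain yogurt: 1.75 cup × 7/4 × 245 g/cup ÷ 28.35 g/oz ≈ 26.5 oz
rolled oats: (2 tbsp + 1 tsp = 7/3 tbsp) × 7/4 ÷ 16 tbsp/cup × 90 g/cup ≈ 23.0 g
honey: (1 tbsp + 1 tsp = 4/3 tbsp) × 7/4 ÷ 16 tbsp/cup × 340 g/cup ≈ 49.6 g
cake flour: 1.75 cup × 7/4 × 114 g/cup ÷ 1000 g/kg ≈ 0.3 kg

raisins: 90.2 g; plain yogurt: 26.5 oz; rolled oats: 23.0 g; honey: 49.6 g; cake flour: 0.3 kg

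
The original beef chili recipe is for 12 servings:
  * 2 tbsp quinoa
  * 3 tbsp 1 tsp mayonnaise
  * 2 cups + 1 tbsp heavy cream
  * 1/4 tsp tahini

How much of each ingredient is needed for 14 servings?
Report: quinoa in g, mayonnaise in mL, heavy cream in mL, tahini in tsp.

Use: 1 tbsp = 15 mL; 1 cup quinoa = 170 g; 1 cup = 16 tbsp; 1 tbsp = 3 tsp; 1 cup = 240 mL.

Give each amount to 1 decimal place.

Scaling factor: 14/12 = 7/6.
quinoa: 2 tbsp × 7/6 ÷ 16 tbsp/cup × 170 g/cup ≈ 24.8 g
mayonnaise: (3 tbsp + 1 tsp = 10/3 tbsp) × 7/6 × 15 mL/tbsp ≈ 58.3 mL
heavy cream: (2 cup + 1 tbsp = 2.0625 cup) × 7/6 × 240 mL/cup = 577.5 mL
tahini: 0.25 tsp × 7/6 ≈ 0.3 tsp

quinoa: 24.8 g; mayonnaise: 58.3 mL; heavy cream: 577.5 mL; tahini: 0.3 tsp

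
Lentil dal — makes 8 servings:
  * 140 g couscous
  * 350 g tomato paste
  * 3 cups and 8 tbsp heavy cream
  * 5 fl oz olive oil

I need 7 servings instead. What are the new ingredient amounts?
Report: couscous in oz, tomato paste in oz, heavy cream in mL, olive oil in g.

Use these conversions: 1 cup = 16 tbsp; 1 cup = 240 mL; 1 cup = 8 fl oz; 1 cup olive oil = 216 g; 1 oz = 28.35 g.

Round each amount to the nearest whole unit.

Scaling factor: 7/8 = 0.875.
couscous: 140 g × 7/8 ÷ 28.35 g/oz ≈ 4 oz
tomato paste: 350 g × 7/8 ÷ 28.35 g/oz ≈ 11 oz
heavy cream: (3 cup + 8 tbsp = 3.5 cup) × 7/8 × 240 mL/cup = 735 mL
olive oil: 5 fl oz × 7/8 ÷ 8 fl oz/cup × 216 g/cup ≈ 118 g

couscous: 4 oz; tomato paste: 11 oz; heavy cream: 735 mL; olive oil: 118 g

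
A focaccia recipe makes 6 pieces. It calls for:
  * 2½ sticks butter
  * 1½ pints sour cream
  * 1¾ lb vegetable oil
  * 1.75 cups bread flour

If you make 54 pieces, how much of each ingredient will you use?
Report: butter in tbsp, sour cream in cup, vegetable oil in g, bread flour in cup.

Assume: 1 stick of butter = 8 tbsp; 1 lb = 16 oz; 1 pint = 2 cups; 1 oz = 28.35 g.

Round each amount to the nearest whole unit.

butter: 180 tbsp; sour cream: 27 cup; vegetable oil: 7144 g; bread flour: 16 cup

Scaling factor: 54/6 = 9.
butter: 2.5 stick × 9 × 8 tbsp/stick = 180 tbsp
sour cream: 1.5 pint × 9 × 2 cup/pint = 27 cup
vegetable oil: 1.75 lb × 9 × 16 oz/lb × 28.35 g/oz ≈ 7144 g
bread flour: 1.75 cup × 9 ≈ 16 cup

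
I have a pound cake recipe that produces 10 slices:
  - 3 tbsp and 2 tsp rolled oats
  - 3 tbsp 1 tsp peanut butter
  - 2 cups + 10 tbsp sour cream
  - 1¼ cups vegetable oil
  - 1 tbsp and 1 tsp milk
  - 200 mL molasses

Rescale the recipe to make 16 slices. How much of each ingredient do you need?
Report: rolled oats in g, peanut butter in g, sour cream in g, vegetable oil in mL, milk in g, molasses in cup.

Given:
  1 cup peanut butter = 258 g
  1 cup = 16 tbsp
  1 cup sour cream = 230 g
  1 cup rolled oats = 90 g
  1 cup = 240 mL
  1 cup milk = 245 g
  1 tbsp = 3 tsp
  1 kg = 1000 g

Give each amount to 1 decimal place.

rolled oats: 33.0 g; peanut butter: 86.0 g; sour cream: 966.0 g; vegetable oil: 480.0 mL; milk: 32.7 g; molasses: 1.3 cup

Scaling factor: 16/10 = 8/5 = 1.6.
rolled oats: (3 tbsp + 2 tsp = 11/3 tbsp) × 8/5 ÷ 16 tbsp/cup × 90 g/cup = 33.0 g
peanut butter: (3 tbsp + 1 tsp = 10/3 tbsp) × 8/5 ÷ 16 tbsp/cup × 258 g/cup = 86.0 g
sour cream: (2 cup + 10 tbsp = 2.625 cup) × 8/5 × 230 g/cup = 966.0 g
vegetable oil: 1.25 cup × 8/5 × 240 mL/cup = 480.0 mL
milk: (1 tbsp + 1 tsp = 4/3 tbsp) × 8/5 ÷ 16 tbsp/cup × 245 g/cup ≈ 32.7 g
molasses: 200 mL × 8/5 ÷ 240 mL/cup ≈ 1.3 cup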